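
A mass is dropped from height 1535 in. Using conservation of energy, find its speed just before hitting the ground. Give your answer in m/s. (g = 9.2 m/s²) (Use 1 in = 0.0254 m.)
Convert to SI: h = 38.989 m
mgh = ½mv² ⇒ v = √(2gh) = √(2·9.2·38.989) = 26.78 m/s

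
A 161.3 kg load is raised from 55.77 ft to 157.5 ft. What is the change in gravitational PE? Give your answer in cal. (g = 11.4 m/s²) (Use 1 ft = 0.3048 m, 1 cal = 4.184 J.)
Convert to SI: m = 161.3 kg, Δh = 31.0073 m
ΔPE = mgΔh = (161.3)(11.4)(31.0073) = 57016.9 J = 13630 cal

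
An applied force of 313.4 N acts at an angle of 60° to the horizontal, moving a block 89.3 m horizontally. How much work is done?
W = F·d·cosθ = (313.4)(89.3)cos(60°) = 13990 J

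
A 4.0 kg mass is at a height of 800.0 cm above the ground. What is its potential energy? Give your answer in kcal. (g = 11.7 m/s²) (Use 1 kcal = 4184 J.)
Convert to SI: m = 4.0 kg, h = 8.0 m
PE = mgh = (4.0)(11.7)(8.0) = 374.4 J = 0.08948 kcal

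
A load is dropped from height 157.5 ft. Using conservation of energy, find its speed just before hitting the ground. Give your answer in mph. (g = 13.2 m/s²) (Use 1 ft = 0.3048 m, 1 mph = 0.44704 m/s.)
Convert to SI: h = 48.006 m
mgh = ½mv² ⇒ v = √(2gh) = √(2·13.2·48.006) = 35.6 m/s = 79.63 mph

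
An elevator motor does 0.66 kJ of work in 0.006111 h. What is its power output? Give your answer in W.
Convert to SI: W = 660.0 J, t = 21.9996 s
P = W/t = 660.0/21.9996 = 30.0 W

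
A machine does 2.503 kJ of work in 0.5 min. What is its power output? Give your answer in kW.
Convert to SI: W = 2503.0 J, t = 30.0 s
P = W/t = 2503.0/30.0 = 83.4333 W = 0.08343 kW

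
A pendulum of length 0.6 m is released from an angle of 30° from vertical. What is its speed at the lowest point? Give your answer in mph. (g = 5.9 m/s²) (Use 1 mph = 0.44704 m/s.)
h = L(1 − cosθ) = 0.6(1 − cos30°) = 0.0803848 m
v = √(2gh) = √(2·5.9·0.0803848) = 0.97393 m/s = 2.179 mph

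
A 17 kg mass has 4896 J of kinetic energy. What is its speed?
v = √(2·KE/m) = √(2·4896/17) = 24.0 m/s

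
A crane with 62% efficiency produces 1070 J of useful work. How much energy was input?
W_in = W_out/η = 1070/0.62 = 1726 J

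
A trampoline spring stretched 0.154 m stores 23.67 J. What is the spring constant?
k = 2·PE/x² = 2·23.67/(0.154)² = 1996 N/m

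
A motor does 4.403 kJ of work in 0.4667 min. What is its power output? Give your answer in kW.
Convert to SI: W = 4403.0 J, t = 28.002 s
P = W/t = 4403.0/28.002 = 157.239 W = 0.1572 kW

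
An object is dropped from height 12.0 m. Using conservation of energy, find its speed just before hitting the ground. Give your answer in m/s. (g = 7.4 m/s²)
mgh = ½mv² ⇒ v = √(2gh) = √(2·7.4·12.0) = 13.33 m/s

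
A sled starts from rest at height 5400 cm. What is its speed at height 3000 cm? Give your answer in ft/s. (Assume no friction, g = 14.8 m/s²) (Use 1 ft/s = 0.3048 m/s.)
Convert to SI: h₁−h₂ = 24.0 m
mgh₁ = mgh₂ + ½mv² ⇒ v = √(2g(h₁−h₂)) = √(2·14.8·24.0) = 26.6533 m/s = 87.45 ft/s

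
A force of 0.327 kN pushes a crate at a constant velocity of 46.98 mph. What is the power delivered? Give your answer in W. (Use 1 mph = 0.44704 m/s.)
Convert to SI: F = 327.0 N, v = 21.0019 m/s
P = Fv = (327.0)(21.0019) = 6868 W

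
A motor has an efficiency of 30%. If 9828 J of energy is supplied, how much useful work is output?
W_out = η·W_in = 0.3·9828 = 2948.4 J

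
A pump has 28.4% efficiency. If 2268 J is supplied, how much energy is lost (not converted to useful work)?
W_lost = W_in(1 − η) = 2268·(1 − 0.284) = 1624 J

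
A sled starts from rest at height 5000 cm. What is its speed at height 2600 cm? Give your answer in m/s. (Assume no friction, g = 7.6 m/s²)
Convert to SI: h₁−h₂ = 24.0 m
mgh₁ = mgh₂ + ½mv² ⇒ v = √(2g(h₁−h₂)) = √(2·7.6·24.0) = 19.1 m/s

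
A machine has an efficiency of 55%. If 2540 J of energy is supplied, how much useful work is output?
W_out = η·W_in = 0.55·2540 = 1397.0 J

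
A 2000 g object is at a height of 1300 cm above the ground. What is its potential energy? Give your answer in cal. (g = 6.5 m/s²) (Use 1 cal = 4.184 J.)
Convert to SI: m = 2.0 kg, h = 13.0 m
PE = mgh = (2.0)(6.5)(13.0) = 169.0 J = 40.39 cal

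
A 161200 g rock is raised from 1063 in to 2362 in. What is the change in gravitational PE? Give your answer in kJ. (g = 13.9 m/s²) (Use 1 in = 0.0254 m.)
Convert to SI: m = 161.2 kg, Δh = 32.9946 m
ΔPE = mgΔh = (161.2)(13.9)(32.9946) = 73930.3 J = 73.93 kJ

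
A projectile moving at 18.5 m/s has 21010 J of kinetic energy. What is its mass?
m = 2·KE/v² = 2·21010/(18.5)² = 122.8 kg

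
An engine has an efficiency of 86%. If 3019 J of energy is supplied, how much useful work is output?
W_out = η·W_in = 0.86·3019 = 2596.34 J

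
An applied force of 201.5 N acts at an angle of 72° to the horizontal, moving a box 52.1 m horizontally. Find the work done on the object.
W = F·d·cosθ = (201.5)(52.1)cos(72°) = 3244 J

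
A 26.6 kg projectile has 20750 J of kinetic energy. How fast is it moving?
v = √(2·KE/m) = √(2·20750/26.6) = 39.5 m/s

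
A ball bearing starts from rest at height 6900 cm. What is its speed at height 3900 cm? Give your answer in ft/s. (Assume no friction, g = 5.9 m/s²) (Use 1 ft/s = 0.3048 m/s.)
Convert to SI: h₁−h₂ = 30.0 m
mgh₁ = mgh₂ + ½mv² ⇒ v = √(2g(h₁−h₂)) = √(2·5.9·30.0) = 18.8149 m/s = 61.73 ft/s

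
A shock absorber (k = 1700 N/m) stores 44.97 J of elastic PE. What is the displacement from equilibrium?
x = √(2·PE/k) = √(2·44.97/1700) = 0.23 m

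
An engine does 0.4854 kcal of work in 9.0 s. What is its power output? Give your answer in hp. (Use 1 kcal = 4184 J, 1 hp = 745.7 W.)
Convert to SI: W = 2030.91 J, t = 9.0 s
P = W/t = 2030.91/9.0 = 225.657 W = 0.3026 hp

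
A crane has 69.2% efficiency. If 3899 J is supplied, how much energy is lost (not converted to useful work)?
W_lost = W_in(1 − η) = 3899·(1 − 0.692) = 1201 J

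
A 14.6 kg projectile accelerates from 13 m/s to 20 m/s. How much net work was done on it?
W = ΔKE = ½m(v₂² − v₁²) = ½(14.6)(20² − 13²) = 1686.3 J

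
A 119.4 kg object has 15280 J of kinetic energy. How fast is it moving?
v = √(2·KE/m) = √(2·15280/119.4) = 16.0 m/s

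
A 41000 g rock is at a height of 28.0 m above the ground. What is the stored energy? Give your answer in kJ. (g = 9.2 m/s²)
Convert to SI: m = 41.0 kg, h = 28.0 m
PE = mgh = (41.0)(9.2)(28.0) = 10561.6 J = 10.56 kJ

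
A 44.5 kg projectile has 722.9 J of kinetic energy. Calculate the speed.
v = √(2·KE/m) = √(2·722.9/44.5) = 5.7 m/s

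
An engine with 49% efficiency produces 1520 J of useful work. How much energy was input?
W_in = W_out/η = 1520/0.49 = 3102 J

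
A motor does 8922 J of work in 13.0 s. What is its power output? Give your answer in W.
P = W/t = 8922.0/13.0 = 686.3 W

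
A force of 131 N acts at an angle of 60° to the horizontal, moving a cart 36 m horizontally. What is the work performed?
W = F·d·cosθ = (131)(36)cos(60°) = 2358 J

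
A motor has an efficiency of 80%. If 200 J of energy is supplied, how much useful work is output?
W_out = η·W_in = 0.8·200 = 160.0 J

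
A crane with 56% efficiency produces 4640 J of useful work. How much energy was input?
W_in = W_out/η = 4640/0.56 = 8286 J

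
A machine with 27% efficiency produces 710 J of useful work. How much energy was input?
W_in = W_out/η = 710/0.27 = 2630 J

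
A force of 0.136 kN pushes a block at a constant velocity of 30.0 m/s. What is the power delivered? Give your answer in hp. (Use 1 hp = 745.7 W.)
Convert to SI: F = 136.0 N, v = 30.0 m/s
P = Fv = (136.0)(30.0) = 4080.0 W = 5.471 hp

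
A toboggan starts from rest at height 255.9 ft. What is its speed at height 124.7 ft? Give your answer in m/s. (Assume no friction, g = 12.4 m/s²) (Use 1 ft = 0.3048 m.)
Convert to SI: h₁−h₂ = 39.9898 m
mgh₁ = mgh₂ + ½mv² ⇒ v = √(2g(h₁−h₂)) = √(2·12.4·39.9898) = 31.49 m/s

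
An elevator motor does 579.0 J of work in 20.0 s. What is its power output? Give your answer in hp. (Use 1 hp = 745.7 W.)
P = W/t = 579.0/20.0 = 28.95 W = 0.03882 hp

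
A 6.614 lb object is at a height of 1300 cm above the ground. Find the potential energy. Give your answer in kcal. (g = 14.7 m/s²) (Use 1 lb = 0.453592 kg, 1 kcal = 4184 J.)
Convert to SI: m = 3.00006 kg, h = 13.0 m
PE = mgh = (3.00006)(14.7)(13.0) = 573.311 J = 0.137 kcal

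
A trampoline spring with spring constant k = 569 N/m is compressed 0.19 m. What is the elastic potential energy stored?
PE = ½kx² = ½(569)(0.19)² = 10.27 J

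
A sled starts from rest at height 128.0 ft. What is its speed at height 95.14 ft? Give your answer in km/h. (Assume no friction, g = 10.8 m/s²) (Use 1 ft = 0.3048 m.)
Convert to SI: h₁−h₂ = 10.0157 m
mgh₁ = mgh₂ + ½mv² ⇒ v = √(2g(h₁−h₂)) = √(2·10.8·10.0157) = 14.7085 m/s = 52.95 km/h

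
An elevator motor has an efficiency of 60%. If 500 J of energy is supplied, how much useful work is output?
W_out = η·W_in = 0.6·500 = 300.0 J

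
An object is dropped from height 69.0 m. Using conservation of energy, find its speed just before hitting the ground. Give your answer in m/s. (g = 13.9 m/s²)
mgh = ½mv² ⇒ v = √(2gh) = √(2·13.9·69.0) = 43.8 m/s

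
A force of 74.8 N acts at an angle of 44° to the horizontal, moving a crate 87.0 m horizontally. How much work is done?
W = F·d·cosθ = (74.8)(87.0)cos(44°) = 4681 J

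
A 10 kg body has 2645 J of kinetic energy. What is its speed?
v = √(2·KE/m) = √(2·2645/10) = 23.0 m/s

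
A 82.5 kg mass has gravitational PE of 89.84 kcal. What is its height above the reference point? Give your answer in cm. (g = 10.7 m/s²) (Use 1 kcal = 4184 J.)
Convert to SI: m = 82.5 kg, PE = 375891 J
h = PE/(mg) = 375891/(82.5·10.7) = 425.818 m = 42580 cm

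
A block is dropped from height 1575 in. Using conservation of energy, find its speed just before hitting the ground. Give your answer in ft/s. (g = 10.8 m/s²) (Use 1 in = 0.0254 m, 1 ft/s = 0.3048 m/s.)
Convert to SI: h = 40.005 m
mgh = ½mv² ⇒ v = √(2gh) = √(2·10.8·40.005) = 29.3957 m/s = 96.44 ft/s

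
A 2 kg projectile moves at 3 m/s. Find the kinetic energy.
KE = ½mv² = ½(2)(3)² = 9.0 J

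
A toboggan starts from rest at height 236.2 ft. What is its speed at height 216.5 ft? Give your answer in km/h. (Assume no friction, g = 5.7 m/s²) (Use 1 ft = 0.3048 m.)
Convert to SI: h₁−h₂ = 6.00456 m
mgh₁ = mgh₂ + ½mv² ⇒ v = √(2g(h₁−h₂)) = √(2·5.7·6.00456) = 8.27357 m/s = 29.78 km/h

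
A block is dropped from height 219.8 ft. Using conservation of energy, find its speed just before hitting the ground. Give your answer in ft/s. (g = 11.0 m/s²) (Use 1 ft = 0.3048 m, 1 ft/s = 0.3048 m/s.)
Convert to SI: h = 66.995 m
mgh = ½mv² ⇒ v = √(2gh) = √(2·11.0·66.995) = 38.3913 m/s = 126.0 ft/s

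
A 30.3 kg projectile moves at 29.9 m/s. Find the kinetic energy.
KE = ½mv² = ½(30.3)(29.9)² = 13540 J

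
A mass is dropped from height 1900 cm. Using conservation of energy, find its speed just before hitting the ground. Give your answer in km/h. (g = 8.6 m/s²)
Convert to SI: h = 19.0 m
mgh = ½mv² ⇒ v = √(2gh) = √(2·8.6·19.0) = 18.0776 m/s = 65.08 km/h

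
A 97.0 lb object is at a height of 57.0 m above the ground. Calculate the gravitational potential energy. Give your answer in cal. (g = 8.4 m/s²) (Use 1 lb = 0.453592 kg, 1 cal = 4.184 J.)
Convert to SI: m = 43.9984 kg, h = 57.0 m
PE = mgh = (43.9984)(8.4)(57.0) = 21066.4 J = 5035 cal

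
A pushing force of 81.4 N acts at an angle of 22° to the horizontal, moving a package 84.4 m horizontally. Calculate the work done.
W = F·d·cosθ = (81.4)(84.4)cos(22°) = 6370 J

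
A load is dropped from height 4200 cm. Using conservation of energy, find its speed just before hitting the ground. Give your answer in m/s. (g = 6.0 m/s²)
Convert to SI: h = 42.0 m
mgh = ½mv² ⇒ v = √(2gh) = √(2·6.0·42.0) = 22.45 m/s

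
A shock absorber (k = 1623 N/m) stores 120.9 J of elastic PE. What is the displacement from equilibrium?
x = √(2·PE/k) = √(2·120.9/1623) = 0.386 m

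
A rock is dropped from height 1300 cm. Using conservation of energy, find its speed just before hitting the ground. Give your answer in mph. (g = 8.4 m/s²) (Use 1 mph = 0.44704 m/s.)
Convert to SI: h = 13.0 m
mgh = ½mv² ⇒ v = √(2gh) = √(2·8.4·13.0) = 14.7784 m/s = 33.06 mph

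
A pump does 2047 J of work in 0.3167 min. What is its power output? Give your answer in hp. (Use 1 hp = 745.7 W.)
Convert to SI: W = 2047.0 J, t = 19.002 s
P = W/t = 2047.0/19.002 = 107.726 W = 0.1445 hp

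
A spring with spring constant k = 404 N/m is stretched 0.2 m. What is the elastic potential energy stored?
PE = ½kx² = ½(404)(0.2)² = 8.08 J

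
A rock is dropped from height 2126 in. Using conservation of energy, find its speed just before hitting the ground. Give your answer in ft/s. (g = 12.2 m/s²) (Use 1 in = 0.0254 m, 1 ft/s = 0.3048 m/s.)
Convert to SI: h = 54.0004 m
mgh = ½mv² ⇒ v = √(2gh) = √(2·12.2·54.0004) = 36.2989 m/s = 119.1 ft/s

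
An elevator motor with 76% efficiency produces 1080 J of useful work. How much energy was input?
W_in = W_out/η = 1080/0.76 = 1421 J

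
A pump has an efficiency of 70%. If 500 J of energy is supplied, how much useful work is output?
W_out = η·W_in = 0.7·500 = 350.0 J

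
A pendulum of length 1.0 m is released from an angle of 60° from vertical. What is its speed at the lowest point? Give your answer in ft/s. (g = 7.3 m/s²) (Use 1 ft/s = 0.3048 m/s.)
h = L(1 − cosθ) = 1.0(1 − cos60°) = 0.5 m
v = √(2gh) = √(2·7.3·0.5) = 2.70185 m/s = 8.864 ft/s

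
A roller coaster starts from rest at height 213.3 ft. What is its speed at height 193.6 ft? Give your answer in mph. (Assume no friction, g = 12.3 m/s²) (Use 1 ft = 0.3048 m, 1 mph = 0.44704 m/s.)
Convert to SI: h₁−h₂ = 6.00456 m
mgh₁ = mgh₂ + ½mv² ⇒ v = √(2g(h₁−h₂)) = √(2·12.3·6.00456) = 12.1537 m/s = 27.19 mph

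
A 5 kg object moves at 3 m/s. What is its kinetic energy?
KE = ½mv² = ½(5)(3)² = 22.5 J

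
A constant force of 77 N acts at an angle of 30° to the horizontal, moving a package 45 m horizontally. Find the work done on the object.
W = F·d·cosθ = (77)(45)cos(30°) = 3001 J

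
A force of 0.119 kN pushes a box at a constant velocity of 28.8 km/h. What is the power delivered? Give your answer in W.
Convert to SI: F = 119.0 N, v = 8.0 m/s
P = Fv = (119.0)(8.0) = 952.0 W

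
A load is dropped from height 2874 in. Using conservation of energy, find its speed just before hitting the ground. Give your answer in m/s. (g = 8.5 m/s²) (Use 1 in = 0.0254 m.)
Convert to SI: h = 72.9996 m
mgh = ½mv² ⇒ v = √(2gh) = √(2·8.5·72.9996) = 35.23 m/s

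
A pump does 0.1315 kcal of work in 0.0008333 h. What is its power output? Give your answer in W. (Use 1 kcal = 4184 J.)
Convert to SI: W = 550.196 J, t = 2.99988 s
P = W/t = 550.196/2.99988 = 183.4 W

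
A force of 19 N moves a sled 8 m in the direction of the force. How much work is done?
W = F·d = (19)(8) = 152.0 J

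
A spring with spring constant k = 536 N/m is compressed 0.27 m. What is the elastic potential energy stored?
PE = ½kx² = ½(536)(0.27)² = 19.54 J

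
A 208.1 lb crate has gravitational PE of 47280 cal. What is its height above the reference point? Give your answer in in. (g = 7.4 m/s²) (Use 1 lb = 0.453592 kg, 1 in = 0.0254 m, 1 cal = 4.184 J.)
Convert to SI: m = 94.3925 kg, PE = 197820 J
h = PE/(mg) = 197820/(94.3925·7.4) = 283.204 m = 11150 in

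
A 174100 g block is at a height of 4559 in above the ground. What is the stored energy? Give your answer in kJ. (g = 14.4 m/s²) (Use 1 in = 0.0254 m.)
Convert to SI: m = 174.1 kg, h = 115.799 m
PE = mgh = (174.1)(14.4)(115.799) = 290312 J = 290.3 kJ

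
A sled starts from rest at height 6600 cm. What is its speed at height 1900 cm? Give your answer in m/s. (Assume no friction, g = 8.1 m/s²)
Convert to SI: h₁−h₂ = 47.0 m
mgh₁ = mgh₂ + ½mv² ⇒ v = √(2g(h₁−h₂)) = √(2·8.1·47.0) = 27.59 m/s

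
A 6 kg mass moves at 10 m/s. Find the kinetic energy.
KE = ½mv² = ½(6)(10)² = 300.0 J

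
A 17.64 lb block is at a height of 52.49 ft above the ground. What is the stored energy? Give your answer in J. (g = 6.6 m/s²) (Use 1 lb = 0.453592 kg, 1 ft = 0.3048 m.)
Convert to SI: m = 8.00136 kg, h = 15.999 m
PE = mgh = (8.00136)(6.6)(15.999) = 844.9 J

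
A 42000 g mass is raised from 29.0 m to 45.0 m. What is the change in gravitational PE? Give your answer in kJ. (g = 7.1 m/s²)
Convert to SI: m = 42.0 kg, Δh = 16.0 m
ΔPE = mgΔh = (42.0)(7.1)(16.0) = 4771.2 J = 4.771 kJ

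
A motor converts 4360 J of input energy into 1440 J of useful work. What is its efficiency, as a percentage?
η = W_out/W_in = 1440/4360 = 33.03%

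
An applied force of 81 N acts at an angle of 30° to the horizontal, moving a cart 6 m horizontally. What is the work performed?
W = F·d·cosθ = (81)(6)cos(30°) = 420.9 J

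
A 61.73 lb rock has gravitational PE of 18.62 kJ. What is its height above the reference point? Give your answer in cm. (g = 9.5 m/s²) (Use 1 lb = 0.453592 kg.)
Convert to SI: m = 28.0002 kg, PE = 18620.0 J
h = PE/(mg) = 18620.0/(28.0002·9.5) = 69.9994 m = 7000 cm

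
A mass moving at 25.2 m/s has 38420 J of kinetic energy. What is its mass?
m = 2·KE/v² = 2·38420/(25.2)² = 121.0 kg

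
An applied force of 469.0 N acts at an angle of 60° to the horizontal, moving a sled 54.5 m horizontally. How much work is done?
W = F·d·cosθ = (469.0)(54.5)cos(60°) = 12780 J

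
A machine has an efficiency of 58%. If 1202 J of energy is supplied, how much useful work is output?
W_out = η·W_in = 0.58·1202 = 697.16 J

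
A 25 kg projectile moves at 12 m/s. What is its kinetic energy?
KE = ½mv² = ½(25)(12)² = 1800.0 J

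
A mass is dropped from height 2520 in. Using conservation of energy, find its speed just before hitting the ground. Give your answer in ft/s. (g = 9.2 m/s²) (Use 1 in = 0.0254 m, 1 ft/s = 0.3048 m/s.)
Convert to SI: h = 64.008 m
mgh = ½mv² ⇒ v = √(2gh) = √(2·9.2·64.008) = 34.3183 m/s = 112.6 ft/s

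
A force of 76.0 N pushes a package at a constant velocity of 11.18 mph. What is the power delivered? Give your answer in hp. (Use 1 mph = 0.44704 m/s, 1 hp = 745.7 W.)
Convert to SI: F = 76.0 N, v = 4.99791 m/s
P = Fv = (76.0)(4.99791) = 379.841 W = 0.5094 hp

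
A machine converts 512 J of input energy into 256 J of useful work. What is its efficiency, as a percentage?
η = W_out/W_in = 256/512 = 50.0%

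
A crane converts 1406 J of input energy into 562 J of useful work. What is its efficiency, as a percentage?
η = W_out/W_in = 562/1406 = 39.97%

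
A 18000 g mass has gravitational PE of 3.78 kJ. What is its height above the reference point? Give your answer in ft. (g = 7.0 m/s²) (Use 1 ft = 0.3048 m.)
Convert to SI: m = 18.0 kg, PE = 3780.0 J
h = PE/(mg) = 3780.0/(18.0·7.0) = 30.0 m = 98.43 ft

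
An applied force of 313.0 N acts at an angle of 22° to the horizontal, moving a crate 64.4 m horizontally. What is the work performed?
W = F·d·cosθ = (313.0)(64.4)cos(22°) = 18690 J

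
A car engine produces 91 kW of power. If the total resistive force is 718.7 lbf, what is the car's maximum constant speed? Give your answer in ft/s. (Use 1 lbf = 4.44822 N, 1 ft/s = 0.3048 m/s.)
Convert to SI: F = 3196.94 N
P = Fv ⇒ v = P/F = 91000 W/3196.94 N = 28.4648 m/s = 93.39 ft/s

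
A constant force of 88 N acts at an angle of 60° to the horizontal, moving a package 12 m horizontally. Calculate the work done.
W = F·d·cosθ = (88)(12)cos(60°) = 528.0 J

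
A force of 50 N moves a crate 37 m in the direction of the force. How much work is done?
W = F·d = (50)(37) = 1850 J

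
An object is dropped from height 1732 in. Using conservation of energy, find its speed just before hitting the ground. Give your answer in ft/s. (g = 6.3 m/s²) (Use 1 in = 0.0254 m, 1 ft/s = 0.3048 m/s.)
Convert to SI: h = 43.9928 m
mgh = ½mv² ⇒ v = √(2gh) = √(2·6.3·43.9928) = 23.5438 m/s = 77.24 ft/s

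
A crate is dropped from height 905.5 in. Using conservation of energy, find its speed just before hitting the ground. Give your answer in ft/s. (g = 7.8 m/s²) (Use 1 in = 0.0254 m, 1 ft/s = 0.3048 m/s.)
Convert to SI: h = 22.9997 m
mgh = ½mv² ⇒ v = √(2gh) = √(2·7.8·22.9997) = 18.9419 m/s = 62.15 ft/s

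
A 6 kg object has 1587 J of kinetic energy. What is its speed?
v = √(2·KE/m) = √(2·1587/6) = 23.0 m/s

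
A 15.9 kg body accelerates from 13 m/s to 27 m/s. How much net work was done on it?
W = ΔKE = ½m(v₂² − v₁²) = ½(15.9)(27² − 13²) = 4452.0 J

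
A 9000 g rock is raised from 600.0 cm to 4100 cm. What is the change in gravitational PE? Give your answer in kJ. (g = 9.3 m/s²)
Convert to SI: m = 9.0 kg, Δh = 35.0 m
ΔPE = mgΔh = (9.0)(9.3)(35.0) = 2929.5 J = 2.93 kJ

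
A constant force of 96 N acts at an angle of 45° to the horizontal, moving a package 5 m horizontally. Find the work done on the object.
W = F·d·cosθ = (96)(5)cos(45°) = 339.4 J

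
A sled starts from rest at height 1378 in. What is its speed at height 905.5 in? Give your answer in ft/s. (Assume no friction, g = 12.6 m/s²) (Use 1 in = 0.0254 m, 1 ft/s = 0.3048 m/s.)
Convert to SI: h₁−h₂ = 12.0015 m
mgh₁ = mgh₂ + ½mv² ⇒ v = √(2g(h₁−h₂)) = √(2·12.6·12.0015) = 17.3907 m/s = 57.06 ft/s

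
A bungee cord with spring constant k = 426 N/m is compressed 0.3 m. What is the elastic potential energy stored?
PE = ½kx² = ½(426)(0.3)² = 19.17 J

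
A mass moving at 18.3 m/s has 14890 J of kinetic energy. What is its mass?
m = 2·KE/v² = 2·14890/(18.3)² = 88.92 kg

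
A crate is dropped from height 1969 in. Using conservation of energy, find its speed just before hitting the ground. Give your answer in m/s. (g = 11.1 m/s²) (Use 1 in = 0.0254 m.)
Convert to SI: h = 50.0126 m
mgh = ½mv² ⇒ v = √(2gh) = √(2·11.1·50.0126) = 33.32 m/s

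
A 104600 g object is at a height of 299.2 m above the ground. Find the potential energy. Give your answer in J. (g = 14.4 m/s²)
Convert to SI: m = 104.6 kg, h = 299.2 m
PE = mgh = (104.6)(14.4)(299.2) = 450700 J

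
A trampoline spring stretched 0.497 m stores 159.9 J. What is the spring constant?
k = 2·PE/x² = 2·159.9/(0.497)² = 1295 N/m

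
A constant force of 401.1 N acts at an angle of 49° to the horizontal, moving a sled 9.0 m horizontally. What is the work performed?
W = F·d·cosθ = (401.1)(9.0)cos(49°) = 2368 J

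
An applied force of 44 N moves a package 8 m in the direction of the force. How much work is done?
W = F·d = (44)(8) = 352.0 J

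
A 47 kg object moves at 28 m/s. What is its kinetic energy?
KE = ½mv² = ½(47)(28)² = 18424.0 J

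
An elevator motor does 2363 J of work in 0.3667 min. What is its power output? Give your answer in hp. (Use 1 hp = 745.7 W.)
Convert to SI: W = 2363.0 J, t = 22.002 s
P = W/t = 2363.0/22.002 = 107.399 W = 0.144 hp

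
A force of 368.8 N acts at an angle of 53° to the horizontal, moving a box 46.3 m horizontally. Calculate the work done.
W = F·d·cosθ = (368.8)(46.3)cos(53°) = 10280 J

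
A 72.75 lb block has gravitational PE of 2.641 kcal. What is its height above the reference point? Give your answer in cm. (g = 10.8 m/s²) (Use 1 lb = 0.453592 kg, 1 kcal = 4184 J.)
Convert to SI: m = 32.9988 kg, PE = 11049.9 J
h = PE/(mg) = 11049.9/(32.9988·10.8) = 31.0054 m = 3101 cm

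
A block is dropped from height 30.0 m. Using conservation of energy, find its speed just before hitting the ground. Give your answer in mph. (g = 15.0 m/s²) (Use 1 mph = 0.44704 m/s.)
mgh = ½mv² ⇒ v = √(2gh) = √(2·15.0·30.0) = 30.0 m/s = 67.11 mph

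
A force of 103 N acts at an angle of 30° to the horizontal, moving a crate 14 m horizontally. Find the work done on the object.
W = F·d·cosθ = (103)(14)cos(30°) = 1249 J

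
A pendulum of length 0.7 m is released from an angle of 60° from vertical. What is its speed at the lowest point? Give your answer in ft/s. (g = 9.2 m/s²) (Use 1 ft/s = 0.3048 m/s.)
h = L(1 − cosθ) = 0.7(1 − cos60°) = 0.35 m
v = √(2gh) = √(2·9.2·0.35) = 2.53772 m/s = 8.326 ft/s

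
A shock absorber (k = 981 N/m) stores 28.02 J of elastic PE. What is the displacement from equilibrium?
x = √(2·PE/k) = √(2·28.02/981) = 0.239 m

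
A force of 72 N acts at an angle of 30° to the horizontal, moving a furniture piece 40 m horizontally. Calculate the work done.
W = F·d·cosθ = (72)(40)cos(30°) = 2494 J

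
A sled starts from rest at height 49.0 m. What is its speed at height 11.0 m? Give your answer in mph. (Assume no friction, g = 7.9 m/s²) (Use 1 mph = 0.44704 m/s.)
mgh₁ = mgh₂ + ½mv² ⇒ v = √(2g(h₁−h₂)) = √(2·7.9·38.0) = 24.5031 m/s = 54.81 mph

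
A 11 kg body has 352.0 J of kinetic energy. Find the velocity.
v = √(2·KE/m) = √(2·352.0/11) = 8.0 m/s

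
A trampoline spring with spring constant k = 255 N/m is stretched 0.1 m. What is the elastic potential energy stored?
PE = ½kx² = ½(255)(0.1)² = 1.275 J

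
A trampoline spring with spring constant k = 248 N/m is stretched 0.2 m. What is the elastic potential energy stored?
PE = ½kx² = ½(248)(0.2)² = 4.96 J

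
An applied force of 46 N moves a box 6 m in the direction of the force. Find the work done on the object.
W = F·d = (46)(6) = 276.0 J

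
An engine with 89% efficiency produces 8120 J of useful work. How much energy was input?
W_in = W_out/η = 8120/0.89 = 9124 J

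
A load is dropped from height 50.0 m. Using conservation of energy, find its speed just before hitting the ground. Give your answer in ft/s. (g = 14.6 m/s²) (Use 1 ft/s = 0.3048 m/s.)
mgh = ½mv² ⇒ v = √(2gh) = √(2·14.6·50.0) = 38.2099 m/s = 125.4 ft/s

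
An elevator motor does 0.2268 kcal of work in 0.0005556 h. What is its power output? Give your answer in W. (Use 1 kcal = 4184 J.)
Convert to SI: W = 948.931 J, t = 2.00016 s
P = W/t = 948.931/2.00016 = 474.4 W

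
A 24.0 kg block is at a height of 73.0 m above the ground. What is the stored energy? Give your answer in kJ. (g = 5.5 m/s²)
PE = mgh = (24.0)(5.5)(73.0) = 9636.0 J = 9.636 kJ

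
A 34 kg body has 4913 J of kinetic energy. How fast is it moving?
v = √(2·KE/m) = √(2·4913/34) = 17.0 m/s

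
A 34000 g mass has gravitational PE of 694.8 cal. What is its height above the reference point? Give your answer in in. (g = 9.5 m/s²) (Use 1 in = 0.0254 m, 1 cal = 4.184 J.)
Convert to SI: m = 34.0 kg, PE = 2907.04 J
h = PE/(mg) = 2907.04/(34.0·9.5) = 9.00013 m = 354.3 in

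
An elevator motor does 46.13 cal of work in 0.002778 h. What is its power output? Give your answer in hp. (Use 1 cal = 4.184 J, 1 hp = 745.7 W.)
Convert to SI: W = 193.008 J, t = 10.0008 s
P = W/t = 193.008/10.0008 = 19.2992 W = 0.02588 hp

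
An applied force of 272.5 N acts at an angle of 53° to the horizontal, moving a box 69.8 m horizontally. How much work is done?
W = F·d·cosθ = (272.5)(69.8)cos(53°) = 11450 J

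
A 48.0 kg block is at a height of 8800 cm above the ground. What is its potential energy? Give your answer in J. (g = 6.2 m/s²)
Convert to SI: m = 48.0 kg, h = 88.0 m
PE = mgh = (48.0)(6.2)(88.0) = 26190 J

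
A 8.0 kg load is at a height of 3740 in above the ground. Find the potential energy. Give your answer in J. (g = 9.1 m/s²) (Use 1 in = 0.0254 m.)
Convert to SI: m = 8.0 kg, h = 94.996 m
PE = mgh = (8.0)(9.1)(94.996) = 6916 J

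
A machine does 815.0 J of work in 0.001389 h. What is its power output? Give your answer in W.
Convert to SI: W = 815.0 J, t = 5.0004 s
P = W/t = 815.0/5.0004 = 163.0 W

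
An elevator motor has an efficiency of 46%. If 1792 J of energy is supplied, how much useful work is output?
W_out = η·W_in = 0.46·1792 = 824.32 J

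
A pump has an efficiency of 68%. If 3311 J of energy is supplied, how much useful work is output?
W_out = η·W_in = 0.68·3311 = 2251.48 J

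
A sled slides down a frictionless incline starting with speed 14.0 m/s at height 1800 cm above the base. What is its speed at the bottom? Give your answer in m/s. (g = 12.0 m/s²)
Convert to SI: v₀ = 14.0 m/s, h = 18.0 m
½mv₀² + mgh = ½mv² ⇒ v = √(v₀² + 2gh) = √(14.0² + 2·12.0·18.0) = 25.06 m/s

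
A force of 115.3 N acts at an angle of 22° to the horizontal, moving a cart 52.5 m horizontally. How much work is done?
W = F·d·cosθ = (115.3)(52.5)cos(22°) = 5612 J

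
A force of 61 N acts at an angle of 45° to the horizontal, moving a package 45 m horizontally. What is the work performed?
W = F·d·cosθ = (61)(45)cos(45°) = 1941 J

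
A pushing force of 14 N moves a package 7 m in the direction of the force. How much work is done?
W = F·d = (14)(7) = 98.0 J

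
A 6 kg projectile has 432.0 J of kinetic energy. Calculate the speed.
v = √(2·KE/m) = √(2·432.0/6) = 12.0 m/s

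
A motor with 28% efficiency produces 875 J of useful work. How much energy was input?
W_in = W_out/η = 875/0.28 = 3125 J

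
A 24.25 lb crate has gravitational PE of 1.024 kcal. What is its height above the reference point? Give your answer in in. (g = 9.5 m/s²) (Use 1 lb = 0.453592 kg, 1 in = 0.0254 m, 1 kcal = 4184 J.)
Convert to SI: m = 10.9996 kg, PE = 4284.42 J
h = PE/(mg) = 4284.42/(10.9996·9.5) = 41.0007 m = 1614 in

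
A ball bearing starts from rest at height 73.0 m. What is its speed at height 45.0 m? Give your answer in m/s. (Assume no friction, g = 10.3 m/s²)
mgh₁ = mgh₂ + ½mv² ⇒ v = √(2g(h₁−h₂)) = √(2·10.3·28.0) = 24.02 m/s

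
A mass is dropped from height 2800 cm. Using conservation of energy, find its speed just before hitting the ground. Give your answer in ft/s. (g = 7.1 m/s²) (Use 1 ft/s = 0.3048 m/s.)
Convert to SI: h = 28.0 m
mgh = ½mv² ⇒ v = √(2gh) = √(2·7.1·28.0) = 19.9399 m/s = 65.42 ft/s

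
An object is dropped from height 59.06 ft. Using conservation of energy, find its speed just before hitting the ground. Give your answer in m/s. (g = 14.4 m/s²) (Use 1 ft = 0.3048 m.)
Convert to SI: h = 18.0015 m
mgh = ½mv² ⇒ v = √(2gh) = √(2·14.4·18.0015) = 22.77 m/s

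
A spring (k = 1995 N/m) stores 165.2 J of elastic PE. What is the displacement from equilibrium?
x = √(2·PE/k) = √(2·165.2/1995) = 0.407 m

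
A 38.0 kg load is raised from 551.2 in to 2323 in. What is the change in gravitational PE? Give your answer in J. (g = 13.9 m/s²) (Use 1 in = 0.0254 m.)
Convert to SI: m = 38.0 kg, Δh = 45.0037 m
ΔPE = mgΔh = (38.0)(13.9)(45.0037) = 23770 J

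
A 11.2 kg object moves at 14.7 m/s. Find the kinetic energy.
KE = ½mv² = ½(11.2)(14.7)² = 1210 J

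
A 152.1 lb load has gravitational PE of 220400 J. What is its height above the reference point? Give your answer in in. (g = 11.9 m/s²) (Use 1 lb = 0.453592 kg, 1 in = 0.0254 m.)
Convert to SI: m = 68.9913 kg, PE = 220400 J
h = PE/(mg) = 220400/(68.9913·11.9) = 268.454 m = 10570 in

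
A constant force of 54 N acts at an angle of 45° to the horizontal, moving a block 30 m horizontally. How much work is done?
W = F·d·cosθ = (54)(30)cos(45°) = 1146 J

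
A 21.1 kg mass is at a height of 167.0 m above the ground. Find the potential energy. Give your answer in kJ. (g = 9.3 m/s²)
PE = mgh = (21.1)(9.3)(167.0) = 32770.4 J = 32.77 kJ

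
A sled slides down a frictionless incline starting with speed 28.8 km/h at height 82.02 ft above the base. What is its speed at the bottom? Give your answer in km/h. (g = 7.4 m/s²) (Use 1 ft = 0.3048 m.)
Convert to SI: v₀ = 8.0 m/s, h = 24.9997 m
½mv₀² + mgh = ½mv² ⇒ v = √(v₀² + 2gh) = √(8.0² + 2·7.4·24.9997) = 20.8326 m/s = 75.0 km/h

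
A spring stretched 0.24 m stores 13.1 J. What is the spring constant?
k = 2·PE/x² = 2·13.1/(0.24)² = 454.9 N/m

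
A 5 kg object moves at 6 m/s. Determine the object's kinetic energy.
KE = ½mv² = ½(5)(6)² = 90.0 J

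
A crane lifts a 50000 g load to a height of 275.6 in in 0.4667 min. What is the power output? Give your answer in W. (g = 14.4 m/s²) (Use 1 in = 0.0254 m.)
Convert to SI: m = 50.0 kg, h = 7.00024 m, t = 28.002 s
P = mgh/t = (50.0)(14.4)(7.00024)/28.002 = 180.0 W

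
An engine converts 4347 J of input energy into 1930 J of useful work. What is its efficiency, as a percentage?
η = W_out/W_in = 1930/4347 = 44.4%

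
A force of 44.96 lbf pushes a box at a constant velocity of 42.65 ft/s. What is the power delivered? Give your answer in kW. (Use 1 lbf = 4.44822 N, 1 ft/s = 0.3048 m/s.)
Convert to SI: F = 199.992 N, v = 12.9997 m/s
P = Fv = (199.992)(12.9997) = 2599.84 W = 2.6 kW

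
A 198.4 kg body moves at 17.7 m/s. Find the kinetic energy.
KE = ½mv² = ½(198.4)(17.7)² = 31080 J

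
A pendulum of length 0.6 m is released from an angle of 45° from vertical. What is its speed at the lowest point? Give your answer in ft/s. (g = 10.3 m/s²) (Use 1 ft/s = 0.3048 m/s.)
h = L(1 − cosθ) = 0.6(1 − cos45°) = 0.175736 m
v = √(2gh) = √(2·10.3·0.175736) = 1.90267 m/s = 6.242 ft/s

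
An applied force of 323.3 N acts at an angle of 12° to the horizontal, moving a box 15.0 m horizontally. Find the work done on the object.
W = F·d·cosθ = (323.3)(15.0)cos(12°) = 4744 J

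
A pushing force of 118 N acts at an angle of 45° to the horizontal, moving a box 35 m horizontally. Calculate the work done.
W = F·d·cosθ = (118)(35)cos(45°) = 2920 J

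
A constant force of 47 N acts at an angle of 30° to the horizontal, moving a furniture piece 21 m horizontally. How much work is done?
W = F·d·cosθ = (47)(21)cos(30°) = 854.8 J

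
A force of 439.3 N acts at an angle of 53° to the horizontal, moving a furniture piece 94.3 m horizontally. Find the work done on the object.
W = F·d·cosθ = (439.3)(94.3)cos(53°) = 24930 J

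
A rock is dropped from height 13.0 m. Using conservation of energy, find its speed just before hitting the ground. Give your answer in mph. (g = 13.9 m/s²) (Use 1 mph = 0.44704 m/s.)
mgh = ½mv² ⇒ v = √(2gh) = √(2·13.9·13.0) = 19.0105 m/s = 42.53 mph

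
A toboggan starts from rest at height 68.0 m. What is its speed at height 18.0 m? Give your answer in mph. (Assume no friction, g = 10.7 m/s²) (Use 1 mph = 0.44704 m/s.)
mgh₁ = mgh₂ + ½mv² ⇒ v = √(2g(h₁−h₂)) = √(2·10.7·50.0) = 32.7109 m/s = 73.17 mph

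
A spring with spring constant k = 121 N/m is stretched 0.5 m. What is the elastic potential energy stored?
PE = ½kx² = ½(121)(0.5)² = 15.13 J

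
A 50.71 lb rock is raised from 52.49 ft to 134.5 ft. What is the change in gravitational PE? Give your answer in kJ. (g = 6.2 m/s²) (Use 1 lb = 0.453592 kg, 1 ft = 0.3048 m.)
Convert to SI: m = 23.0017 kg, Δh = 24.9966 m
ΔPE = mgΔh = (23.0017)(6.2)(24.9966) = 3564.78 J = 3.565 kJ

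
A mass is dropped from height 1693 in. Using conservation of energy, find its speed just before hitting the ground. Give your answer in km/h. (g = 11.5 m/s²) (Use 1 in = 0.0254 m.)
Convert to SI: h = 43.0022 m
mgh = ½mv² ⇒ v = √(2gh) = √(2·11.5·43.0022) = 31.4492 m/s = 113.2 km/h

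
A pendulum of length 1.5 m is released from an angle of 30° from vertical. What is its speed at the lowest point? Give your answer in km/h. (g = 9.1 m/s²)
h = L(1 − cosθ) = 1.5(1 − cos30°) = 0.200962 m
v = √(2gh) = √(2·9.1·0.200962) = 1.91246 m/s = 6.885 km/h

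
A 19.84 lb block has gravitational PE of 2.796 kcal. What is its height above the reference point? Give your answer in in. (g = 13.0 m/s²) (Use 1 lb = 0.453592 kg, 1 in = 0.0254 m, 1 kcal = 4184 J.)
Convert to SI: m = 8.99927 kg, PE = 11698.5 J
h = PE/(mg) = 11698.5/(8.99927·13.0) = 99.995 m = 3937 in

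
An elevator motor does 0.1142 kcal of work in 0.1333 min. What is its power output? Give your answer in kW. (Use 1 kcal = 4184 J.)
Convert to SI: W = 477.813 J, t = 7.998 s
P = W/t = 477.813/7.998 = 59.7415 W = 0.05974 kW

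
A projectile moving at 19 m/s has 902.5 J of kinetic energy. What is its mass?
m = 2·KE/v² = 2·902.5/(19)² = 5.0 kg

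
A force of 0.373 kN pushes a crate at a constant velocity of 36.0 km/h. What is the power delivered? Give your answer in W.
Convert to SI: F = 373.0 N, v = 10.0 m/s
P = Fv = (373.0)(10.0) = 3730 W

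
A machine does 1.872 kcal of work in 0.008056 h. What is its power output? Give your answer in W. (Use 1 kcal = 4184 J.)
Convert to SI: W = 7832.45 J, t = 29.0016 s
P = W/t = 7832.45/29.0016 = 270.1 W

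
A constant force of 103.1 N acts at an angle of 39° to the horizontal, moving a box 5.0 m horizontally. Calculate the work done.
W = F·d·cosθ = (103.1)(5.0)cos(39°) = 400.6 J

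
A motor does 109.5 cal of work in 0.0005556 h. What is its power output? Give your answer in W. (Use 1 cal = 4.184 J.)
Convert to SI: W = 458.148 J, t = 2.00016 s
P = W/t = 458.148/2.00016 = 229.1 W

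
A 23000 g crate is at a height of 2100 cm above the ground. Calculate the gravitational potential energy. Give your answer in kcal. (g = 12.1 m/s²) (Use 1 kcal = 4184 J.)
Convert to SI: m = 23.0 kg, h = 21.0 m
PE = mgh = (23.0)(12.1)(21.0) = 5844.3 J = 1.397 kcal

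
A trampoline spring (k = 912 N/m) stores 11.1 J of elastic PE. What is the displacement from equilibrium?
x = √(2·PE/k) = √(2·11.1/912) = 0.156 m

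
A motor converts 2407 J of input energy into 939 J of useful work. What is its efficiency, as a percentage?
η = W_out/W_in = 939/2407 = 39.01%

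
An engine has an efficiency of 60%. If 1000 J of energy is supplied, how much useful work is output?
W_out = η·W_in = 0.6·1000 = 600.0 J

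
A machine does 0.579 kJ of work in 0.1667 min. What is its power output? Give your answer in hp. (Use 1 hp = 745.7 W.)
Convert to SI: W = 579.0 J, t = 10.002 s
P = W/t = 579.0/10.002 = 57.8884 W = 0.07763 hp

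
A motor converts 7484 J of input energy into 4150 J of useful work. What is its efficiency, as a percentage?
η = W_out/W_in = 4150/7484 = 55.45%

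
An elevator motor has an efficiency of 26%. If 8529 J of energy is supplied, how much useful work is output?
W_out = η·W_in = 0.26·8529 = 2217.54 J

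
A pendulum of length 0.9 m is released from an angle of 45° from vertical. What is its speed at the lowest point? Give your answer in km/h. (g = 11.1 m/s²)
h = L(1 − cosθ) = 0.9(1 − cos45°) = 0.263604 m
v = √(2gh) = √(2·11.1·0.263604) = 2.41909 m/s = 8.709 km/h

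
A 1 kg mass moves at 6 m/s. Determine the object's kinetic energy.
KE = ½mv² = ½(1)(6)² = 18.0 J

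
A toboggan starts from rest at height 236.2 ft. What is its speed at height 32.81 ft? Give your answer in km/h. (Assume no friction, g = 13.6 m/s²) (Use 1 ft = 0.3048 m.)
Convert to SI: h₁−h₂ = 61.9933 m
mgh₁ = mgh₂ + ½mv² ⇒ v = √(2g(h₁−h₂)) = √(2·13.6·61.9933) = 41.0636 m/s = 147.8 km/h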